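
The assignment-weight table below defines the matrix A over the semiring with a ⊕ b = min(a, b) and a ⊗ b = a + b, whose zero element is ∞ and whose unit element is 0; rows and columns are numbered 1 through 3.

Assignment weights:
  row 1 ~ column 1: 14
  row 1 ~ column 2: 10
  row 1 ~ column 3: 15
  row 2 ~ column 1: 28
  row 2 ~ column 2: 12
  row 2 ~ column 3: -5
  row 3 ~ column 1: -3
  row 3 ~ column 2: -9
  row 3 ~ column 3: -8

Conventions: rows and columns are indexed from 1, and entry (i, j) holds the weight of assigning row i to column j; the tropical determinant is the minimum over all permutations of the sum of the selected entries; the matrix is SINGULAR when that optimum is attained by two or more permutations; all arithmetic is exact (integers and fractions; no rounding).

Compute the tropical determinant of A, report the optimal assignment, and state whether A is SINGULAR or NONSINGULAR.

σ = (1, 2, 3): 14 + 12 + (-8) = 18
σ = (1, 3, 2): 14 + (-5) + (-9) = 0
σ = (2, 1, 3): 10 + 28 + (-8) = 30
σ = (2, 3, 1): 10 + (-5) + (-3) = 2
σ = (3, 1, 2): 15 + 28 + (-9) = 34
σ = (3, 2, 1): 15 + 12 + (-3) = 24
Optimal value attained by: σ = (1, 3, 2).
Answer: det⊕(A) = 0; verdict: NONSINGULAR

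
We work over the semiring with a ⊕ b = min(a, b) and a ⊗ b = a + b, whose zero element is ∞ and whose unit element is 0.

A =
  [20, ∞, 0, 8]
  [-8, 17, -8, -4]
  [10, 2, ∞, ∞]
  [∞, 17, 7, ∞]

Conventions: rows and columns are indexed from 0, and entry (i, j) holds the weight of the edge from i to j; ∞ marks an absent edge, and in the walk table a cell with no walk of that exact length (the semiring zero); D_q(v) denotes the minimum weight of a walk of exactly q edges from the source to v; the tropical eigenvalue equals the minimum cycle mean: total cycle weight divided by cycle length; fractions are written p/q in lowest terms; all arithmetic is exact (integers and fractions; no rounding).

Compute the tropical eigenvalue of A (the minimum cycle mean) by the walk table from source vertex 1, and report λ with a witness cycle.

q=0: [∞, 0, ∞, ∞]
q=1: [-8, 17, -8, -4]
q=2: [2, -6, -8, 0]
q=3: [-14, -6, -14, -10]
q=4: [-14, -12, -14, -10]
Optimal cycle mean attained by: cycle 1->2->1, total (-8) + 2, length 2.
Answer: λ = -3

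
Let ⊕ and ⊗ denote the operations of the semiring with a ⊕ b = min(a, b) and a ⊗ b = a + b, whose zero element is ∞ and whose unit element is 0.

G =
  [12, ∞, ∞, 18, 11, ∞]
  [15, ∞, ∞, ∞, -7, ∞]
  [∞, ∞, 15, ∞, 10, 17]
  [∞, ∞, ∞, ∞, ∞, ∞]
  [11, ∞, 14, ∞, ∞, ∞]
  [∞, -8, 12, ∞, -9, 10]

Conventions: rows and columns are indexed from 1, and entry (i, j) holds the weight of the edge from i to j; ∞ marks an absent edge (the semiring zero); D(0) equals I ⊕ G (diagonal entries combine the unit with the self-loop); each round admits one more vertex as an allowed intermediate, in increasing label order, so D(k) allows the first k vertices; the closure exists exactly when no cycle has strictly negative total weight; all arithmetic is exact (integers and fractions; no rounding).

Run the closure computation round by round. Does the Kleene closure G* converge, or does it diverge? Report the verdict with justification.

D(0):
  [0, ∞, ∞, 18, 11, ∞]
  [15, 0, ∞, ∞, -7, ∞]
  [∞, ∞, 0, ∞, 10, 17]
  [∞, ∞, ∞, 0, ∞, ∞]
  [11, ∞, 14, ∞, 0, ∞]
  [∞, -8, 12, ∞, -9, 0]
D(1):
  [0, ∞, ∞, 18, 11, ∞]
  [15, 0, ∞, 33, -7, ∞]
  [∞, ∞, 0, ∞, 10, 17]
  [∞, ∞, ∞, 0, ∞, ∞]
  [11, ∞, 14, 29, 0, ∞]
  [∞, -8, 12, ∞, -9, 0]
D(2):
  [0, ∞, ∞, 18, 11, ∞]
  [15, 0, ∞, 33, -7, ∞]
  [∞, ∞, 0, ∞, 10, 17]
  [∞, ∞, ∞, 0, ∞, ∞]
  [11, ∞, 14, 29, 0, ∞]
  [7, -8, 12, 25, -15, 0]
D(3):
  [0, ∞, ∞, 18, 11, ∞]
  [15, 0, ∞, 33, -7, ∞]
  [∞, ∞, 0, ∞, 10, 17]
  [∞, ∞, ∞, 0, ∞, ∞]
  [11, ∞, 14, 29, 0, 31]
  [7, -8, 12, 25, -15, 0]
D(4):
  [0, ∞, ∞, 18, 11, ∞]
  [15, 0, ∞, 33, -7, ∞]
  [∞, ∞, 0, ∞, 10, 17]
  [∞, ∞, ∞, 0, ∞, ∞]
  [11, ∞, 14, 29, 0, 31]
  [7, -8, 12, 25, -15, 0]
D(5):
  [0, ∞, 25, 18, 11, 42]
  [4, 0, 7, 22, -7, 24]
  [21, ∞, 0, 39, 10, 17]
  [∞, ∞, ∞, 0, ∞, ∞]
  [11, ∞, 14, 29, 0, 31]
  [-4, -8, -1, 14, -15, 0]
D(6):
  [0, 34, 25, 18, 11, 42]
  [4, 0, 7, 22, -7, 24]
  [13, 9, 0, 31, 2, 17]
  [∞, ∞, ∞, 0, ∞, ∞]
  [11, 23, 14, 29, 0, 31]
  [-4, -8, -1, 14, -15, 0]
Key observation: every diagonal entry stays at the unit through all rounds, so no improving cycle exists.
Answer: CONVERGES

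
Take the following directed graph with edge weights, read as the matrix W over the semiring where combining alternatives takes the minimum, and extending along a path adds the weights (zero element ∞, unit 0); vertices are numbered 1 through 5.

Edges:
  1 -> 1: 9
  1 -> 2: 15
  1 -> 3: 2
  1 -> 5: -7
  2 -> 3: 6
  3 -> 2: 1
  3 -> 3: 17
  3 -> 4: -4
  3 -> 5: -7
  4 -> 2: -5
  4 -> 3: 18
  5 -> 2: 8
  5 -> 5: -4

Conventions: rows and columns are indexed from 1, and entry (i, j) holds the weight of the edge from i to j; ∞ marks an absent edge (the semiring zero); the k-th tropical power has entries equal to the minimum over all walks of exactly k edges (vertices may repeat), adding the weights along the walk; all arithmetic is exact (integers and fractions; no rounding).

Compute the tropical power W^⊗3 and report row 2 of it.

W^⊗2:
  [18, 1, 11, -2, -11]
  [∞, 7, 23, 2, -1]
  [∞, -9, 7, 13, -11]
  [∞, 19, 1, 14, 11]
  [∞, 4, 14, ∞, -8]
W^⊗3:
  [27, -7, 7, 7, -15]
  [∞, -3, 13, 19, -5]
  [∞, -3, -3, 3, -15]
  [∞, 2, 18, -3, -6]
  [∞, 0, 10, 10, -12]
Answer: row 2 of W^⊗3 = [∞, -3, 13, 19, -5]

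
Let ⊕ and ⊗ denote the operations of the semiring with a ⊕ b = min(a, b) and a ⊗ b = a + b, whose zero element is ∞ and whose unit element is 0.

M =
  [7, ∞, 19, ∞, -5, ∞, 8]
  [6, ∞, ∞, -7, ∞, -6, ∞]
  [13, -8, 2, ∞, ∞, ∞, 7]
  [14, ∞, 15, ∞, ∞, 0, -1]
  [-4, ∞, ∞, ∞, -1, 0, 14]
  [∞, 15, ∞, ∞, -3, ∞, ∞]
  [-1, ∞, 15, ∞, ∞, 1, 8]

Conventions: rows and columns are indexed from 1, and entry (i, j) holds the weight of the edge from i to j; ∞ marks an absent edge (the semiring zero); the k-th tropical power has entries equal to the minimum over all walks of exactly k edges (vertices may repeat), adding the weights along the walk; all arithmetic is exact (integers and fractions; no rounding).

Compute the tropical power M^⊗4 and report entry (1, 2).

M^⊗2:
  [-9, 11, 21, ∞, -6, -5, 9]
  [7, 9, 8, ∞, -9, -7, -8]
  [-2, -6, 4, -15, 8, -14, 9]
  [-2, 7, 14, ∞, -3, 0, 7]
  [-5, 15, 15, ∞, -9, -1, 4]
  [-7, ∞, ∞, 8, -4, -3, 11]
  [6, 7, 17, ∞, -6, 9, 7]
M^⊗3:
  [-10, 10, 10, 4, -14, -6, -1]
  [-13, 0, 7, 2, -10, -9, 0]
  [-1, -4, 0, -13, -17, -15, -16]
  [-7, 6, 16, 0, -7, -3, 6]
  [-13, 7, 14, 8, -10, -9, 3]
  [-8, 12, 12, ∞, -12, -4, 1]
  [-10, 9, 19, 0, -7, -6, 8]
M^⊗4:
  [-18, 2, 9, 3, -15, -14, -2]
  [-14, -1, 6, -7, -18, -10, -5]
  [-21, -8, -1, -11, -18, -17, -14]
  [-11, 8, 12, -1, -12, -7, -1]
  [-14, 6, 6, 0, -18, -10, -5]
  [-16, 4, 11, 5, -13, -12, 0]
  [-11, 9, 9, 2, -15, -7, -2]
Key observation: the optimum is the walk 1->5->1->3->2, with weight (-5) + (-4) + 19 + (-8) = 2.
Optimal value attained by: walk 1->5->1->3->2.
Answer: (M^⊗4)[1][2] = 2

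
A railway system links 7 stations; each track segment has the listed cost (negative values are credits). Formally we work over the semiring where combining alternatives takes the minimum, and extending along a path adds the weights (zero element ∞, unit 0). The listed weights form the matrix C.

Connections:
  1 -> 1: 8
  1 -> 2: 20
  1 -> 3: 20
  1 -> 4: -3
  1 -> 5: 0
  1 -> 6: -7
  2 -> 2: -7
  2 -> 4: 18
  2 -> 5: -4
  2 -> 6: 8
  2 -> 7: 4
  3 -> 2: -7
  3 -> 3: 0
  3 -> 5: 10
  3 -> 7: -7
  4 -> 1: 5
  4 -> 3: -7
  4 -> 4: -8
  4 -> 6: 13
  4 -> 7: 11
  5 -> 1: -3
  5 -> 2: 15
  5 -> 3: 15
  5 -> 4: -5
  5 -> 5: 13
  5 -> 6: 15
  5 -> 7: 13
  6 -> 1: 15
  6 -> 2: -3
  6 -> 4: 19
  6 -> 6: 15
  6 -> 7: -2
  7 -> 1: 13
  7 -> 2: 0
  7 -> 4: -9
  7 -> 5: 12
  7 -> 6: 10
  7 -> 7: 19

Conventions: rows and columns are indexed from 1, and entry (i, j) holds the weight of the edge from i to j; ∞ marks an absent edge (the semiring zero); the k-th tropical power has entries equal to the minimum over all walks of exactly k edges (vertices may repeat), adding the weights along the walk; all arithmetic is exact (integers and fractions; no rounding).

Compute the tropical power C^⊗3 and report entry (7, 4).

C^⊗2:
  [-3, -10, -10, -11, 8, 1, -9]
  [-7, -14, 11, -9, -11, 1, -3]
  [6, -14, 0, -16, -11, 1, -7]
  [-3, -14, -15, -16, 3, -2, -14]
  [0, 8, -12, -13, -3, -10, 6]
  [11, -10, 12, -11, -7, 5, 1]
  [-4, -7, -16, -17, -4, 4, 2]
C^⊗3:
  [-6, -17, -18, -19, -14, -10, -17]
  [-14, -21, -16, -17, -18, -14, -10]
  [-14, -21, -23, -24, -18, -6, -10]
  [-11, -22, -23, -24, -18, -10, -22]
  [-8, -19, -20, -21, -2, -7, -19]
  [-10, -17, -18, -19, -14, -2, -6]
  [-12, -23, -24, -25, -11, -11, -23]
Key observation: the optimum is the walk 7->4->4->4, with weight (-9) + (-8) + (-8) = -25.
Optimal value attained by: walk 7->4->4->4.
Answer: (C^⊗3)[7][4] = -25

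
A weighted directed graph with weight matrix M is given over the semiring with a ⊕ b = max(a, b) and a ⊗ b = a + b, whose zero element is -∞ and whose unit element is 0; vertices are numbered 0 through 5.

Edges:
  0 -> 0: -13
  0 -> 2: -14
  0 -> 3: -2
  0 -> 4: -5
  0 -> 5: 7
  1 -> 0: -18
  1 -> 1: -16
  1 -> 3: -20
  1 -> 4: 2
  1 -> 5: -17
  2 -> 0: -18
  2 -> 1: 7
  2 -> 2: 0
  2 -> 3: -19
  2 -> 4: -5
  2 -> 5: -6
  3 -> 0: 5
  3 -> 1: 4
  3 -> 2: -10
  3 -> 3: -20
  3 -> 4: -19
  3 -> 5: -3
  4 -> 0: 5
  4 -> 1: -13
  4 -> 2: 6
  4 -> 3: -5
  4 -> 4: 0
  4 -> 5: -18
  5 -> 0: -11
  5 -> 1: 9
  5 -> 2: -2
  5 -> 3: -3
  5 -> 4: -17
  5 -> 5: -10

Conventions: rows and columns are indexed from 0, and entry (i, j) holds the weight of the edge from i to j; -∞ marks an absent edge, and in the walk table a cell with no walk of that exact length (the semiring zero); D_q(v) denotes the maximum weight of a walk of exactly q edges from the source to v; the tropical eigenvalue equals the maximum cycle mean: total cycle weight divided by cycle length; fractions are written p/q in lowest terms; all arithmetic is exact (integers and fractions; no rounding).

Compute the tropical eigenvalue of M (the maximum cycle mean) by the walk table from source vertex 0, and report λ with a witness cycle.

q=0: [0, -∞, -∞, -∞, -∞, -∞]
q=1: [-13, -∞, -14, -2, -5, 7]
q=2: [3, 16, 5, 4, -5, -3]
q=3: [9, 12, 5, 1, 18, 10]
q=4: [23, 19, 24, 13, 18, 16]
q=5: [23, 31, 24, 21, 21, 30]
q=6: [26, 39, 28, 27, 33, 30]
Optimal cycle mean attained by: cycle 0->5->1->4->0, total 7 + 9 + 2 + 5, length 4.
Answer: λ = 23/4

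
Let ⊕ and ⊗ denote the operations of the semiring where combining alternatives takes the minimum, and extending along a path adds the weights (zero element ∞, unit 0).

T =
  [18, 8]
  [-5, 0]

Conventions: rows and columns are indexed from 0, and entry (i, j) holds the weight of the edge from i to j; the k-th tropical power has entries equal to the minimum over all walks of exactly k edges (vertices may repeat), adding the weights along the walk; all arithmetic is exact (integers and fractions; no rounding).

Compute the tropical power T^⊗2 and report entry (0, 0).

T^⊗2:
  [3, 8]
  [-5, 0]
Key observation: the optimum is the walk 0->1->0, with weight 8 + (-5) = 3.
Optimal value attained by: walk 0->1->0.
Answer: (T^⊗2)[0][0] = 3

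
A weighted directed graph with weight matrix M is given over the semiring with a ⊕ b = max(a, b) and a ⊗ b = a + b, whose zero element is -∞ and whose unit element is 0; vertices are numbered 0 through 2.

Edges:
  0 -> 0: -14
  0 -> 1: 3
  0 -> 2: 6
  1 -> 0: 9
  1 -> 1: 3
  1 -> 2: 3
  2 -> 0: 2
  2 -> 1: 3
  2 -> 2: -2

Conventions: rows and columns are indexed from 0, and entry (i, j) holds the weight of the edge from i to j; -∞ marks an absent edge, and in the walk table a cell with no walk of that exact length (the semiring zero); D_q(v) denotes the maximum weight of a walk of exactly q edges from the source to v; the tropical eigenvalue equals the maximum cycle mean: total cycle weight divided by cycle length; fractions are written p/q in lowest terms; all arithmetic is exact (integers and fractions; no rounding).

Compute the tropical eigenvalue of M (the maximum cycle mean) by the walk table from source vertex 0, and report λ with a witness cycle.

q=0: [0, -∞, -∞]
q=1: [-14, 3, 6]
q=2: [12, 9, 6]
q=3: [18, 15, 18]
Optimal cycle mean attained by: cycle 0->1->0, total 3 + 9, length 2.
Answer: λ = 6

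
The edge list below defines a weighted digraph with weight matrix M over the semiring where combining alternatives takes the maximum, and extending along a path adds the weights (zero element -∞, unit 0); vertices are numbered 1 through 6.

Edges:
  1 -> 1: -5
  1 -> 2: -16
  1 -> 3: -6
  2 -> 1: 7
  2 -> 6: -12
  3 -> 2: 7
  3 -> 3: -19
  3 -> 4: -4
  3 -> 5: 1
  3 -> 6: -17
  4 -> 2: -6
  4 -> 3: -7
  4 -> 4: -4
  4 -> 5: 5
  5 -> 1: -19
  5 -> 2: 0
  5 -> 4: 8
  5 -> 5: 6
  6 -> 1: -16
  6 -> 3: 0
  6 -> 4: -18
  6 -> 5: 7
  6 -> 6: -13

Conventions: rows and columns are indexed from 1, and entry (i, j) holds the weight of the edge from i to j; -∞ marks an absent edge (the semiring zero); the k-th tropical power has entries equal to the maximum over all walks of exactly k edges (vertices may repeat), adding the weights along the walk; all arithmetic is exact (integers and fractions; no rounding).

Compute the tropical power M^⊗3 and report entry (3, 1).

M^⊗2:
  [-9, 1, -11, -10, -5, -23]
  [2, -9, 1, -30, -5, -25]
  [14, 1, -11, 9, 7, -5]
  [1, 5, -11, 13, 11, -18]
  [7, 6, 1, 14, 13, -12]
  [-12, 7, -13, 15, 13, -17]
M^⊗3:
  [8, -4, -15, 3, 1, -11]
  [-2, 8, -4, 3, 2, -16]
  [9, 7, 8, 15, 14, -11]
  [12, 11, 6, 19, 18, -7]
  [13, 13, 7, 21, 19, -6]
  [14, 13, 8, 21, 20, -5]
Key observation: the optimum is the walk 3->2->1->1, with weight 7 + 7 + (-5) = 9.
Optimal value attained by: walk 3->2->1->1.
Answer: (M^⊗3)[3][1] = 9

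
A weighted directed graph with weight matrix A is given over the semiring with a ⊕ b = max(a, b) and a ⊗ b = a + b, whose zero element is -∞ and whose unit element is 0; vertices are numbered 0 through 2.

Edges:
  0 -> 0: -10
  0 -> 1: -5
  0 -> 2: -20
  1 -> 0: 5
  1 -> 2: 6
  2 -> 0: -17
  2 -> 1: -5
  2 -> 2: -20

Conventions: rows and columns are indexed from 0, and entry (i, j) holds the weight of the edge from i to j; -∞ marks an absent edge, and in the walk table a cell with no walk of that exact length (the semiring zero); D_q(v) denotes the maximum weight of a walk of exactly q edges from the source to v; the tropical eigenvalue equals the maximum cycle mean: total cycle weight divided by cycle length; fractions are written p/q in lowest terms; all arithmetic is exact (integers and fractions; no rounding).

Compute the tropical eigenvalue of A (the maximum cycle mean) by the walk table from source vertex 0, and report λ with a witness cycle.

q=0: [0, -∞, -∞]
q=1: [-10, -5, -20]
q=2: [0, -15, 1]
q=3: [-10, -4, -9]
Optimal cycle mean attained by: cycle 1->2->1, total 6 + (-5), length 2.
Answer: λ = 1/2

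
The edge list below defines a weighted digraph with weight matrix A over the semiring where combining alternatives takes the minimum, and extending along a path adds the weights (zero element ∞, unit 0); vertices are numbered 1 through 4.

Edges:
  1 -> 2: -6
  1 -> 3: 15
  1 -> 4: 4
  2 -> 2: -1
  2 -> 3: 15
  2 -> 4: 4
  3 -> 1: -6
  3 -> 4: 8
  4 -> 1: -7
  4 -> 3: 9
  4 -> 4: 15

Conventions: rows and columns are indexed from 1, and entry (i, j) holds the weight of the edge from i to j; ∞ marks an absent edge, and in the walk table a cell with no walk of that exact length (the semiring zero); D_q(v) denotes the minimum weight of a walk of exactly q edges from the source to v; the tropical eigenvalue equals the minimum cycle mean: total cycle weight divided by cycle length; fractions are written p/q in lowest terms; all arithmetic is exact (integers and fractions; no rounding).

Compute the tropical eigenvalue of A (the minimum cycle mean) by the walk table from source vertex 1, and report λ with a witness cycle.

q=0: [0, ∞, ∞, ∞]
q=1: [∞, -6, 15, 4]
q=2: [-3, -7, 9, -2]
q=3: [-9, -9, 7, -3]
q=4: [-10, -15, 6, -5]
Optimal cycle mean attained by: cycle 1->2->4->1, total (-6) + 4 + (-7), length 3.
Answer: λ = -3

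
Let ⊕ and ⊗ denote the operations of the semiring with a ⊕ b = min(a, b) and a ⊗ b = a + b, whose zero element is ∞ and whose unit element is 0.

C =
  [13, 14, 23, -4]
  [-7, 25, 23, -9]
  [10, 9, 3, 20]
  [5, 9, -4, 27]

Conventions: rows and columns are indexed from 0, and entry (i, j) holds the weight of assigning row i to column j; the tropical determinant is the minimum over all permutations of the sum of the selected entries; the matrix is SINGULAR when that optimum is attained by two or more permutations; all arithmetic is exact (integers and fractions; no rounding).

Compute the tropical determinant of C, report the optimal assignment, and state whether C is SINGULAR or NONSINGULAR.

σ = (0, 1, 2, 3): 13 + 25 + 3 + 27 = 68
σ = (0, 1, 3, 2): 13 + 25 + 20 + (-4) = 54
σ = (0, 2, 1, 3): 13 + 23 + 9 + 27 = 72
σ = (0, 2, 3, 1): 13 + 23 + 20 + 9 = 65
σ = (0, 3, 1, 2): 13 + (-9) + 9 + (-4) = 9
σ = (0, 3, 2, 1): 13 + (-9) + 3 + 9 = 16
σ = (1, 0, 2, 3): 14 + (-7) + 3 + 27 = 37
σ = (1, 0, 3, 2): 14 + (-7) + 20 + (-4) = 23
σ = (1, 2, 0, 3): 14 + 23 + 10 + 27 = 74
σ = (1, 2, 3, 0): 14 + 23 + 20 + 5 = 62
σ = (1, 3, 0, 2): 14 + (-9) + 10 + (-4) = 11
σ = (1, 3, 2, 0): 14 + (-9) + 3 + 5 = 13
σ = (2, 0, 1, 3): 23 + (-7) + 9 + 27 = 52
σ = (2, 0, 3, 1): 23 + (-7) + 20 + 9 = 45
σ = (2, 1, 0, 3): 23 + 25 + 10 + 27 = 85
σ = (2, 1, 3, 0): 23 + 25 + 20 + 5 = 73
σ = (2, 3, 0, 1): 23 + (-9) + 10 + 9 = 33
σ = (2, 3, 1, 0): 23 + (-9) + 9 + 5 = 28
σ = (3, 0, 1, 2): (-4) + (-7) + 9 + (-4) = -6
σ = (3, 0, 2, 1): (-4) + (-7) + 3 + 9 = 1
σ = (3, 1, 0, 2): (-4) + 25 + 10 + (-4) = 27
σ = (3, 1, 2, 0): (-4) + 25 + 3 + 5 = 29
σ = (3, 2, 0, 1): (-4) + 23 + 10 + 9 = 38
σ = (3, 2, 1, 0): (-4) + 23 + 9 + 5 = 33
Optimal value attained by: σ = (3, 0, 1, 2).
Answer: det⊕(C) = -6; verdict: NONSINGULAR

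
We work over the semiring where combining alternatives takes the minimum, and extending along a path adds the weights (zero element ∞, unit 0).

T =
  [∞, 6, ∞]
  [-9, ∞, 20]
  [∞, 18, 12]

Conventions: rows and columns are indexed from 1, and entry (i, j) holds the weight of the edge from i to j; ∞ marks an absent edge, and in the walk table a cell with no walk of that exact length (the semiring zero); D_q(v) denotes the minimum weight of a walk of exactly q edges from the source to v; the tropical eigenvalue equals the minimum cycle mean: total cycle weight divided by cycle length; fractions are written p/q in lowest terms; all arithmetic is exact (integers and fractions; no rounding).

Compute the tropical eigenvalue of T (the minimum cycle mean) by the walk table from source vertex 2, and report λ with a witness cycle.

q=0: [∞, 0, ∞]
q=1: [-9, ∞, 20]
q=2: [∞, -3, 32]
q=3: [-12, 50, 17]
Optimal cycle mean attained by: cycle 1->2->1, total 6 + (-9), length 2.
Answer: λ = -3/2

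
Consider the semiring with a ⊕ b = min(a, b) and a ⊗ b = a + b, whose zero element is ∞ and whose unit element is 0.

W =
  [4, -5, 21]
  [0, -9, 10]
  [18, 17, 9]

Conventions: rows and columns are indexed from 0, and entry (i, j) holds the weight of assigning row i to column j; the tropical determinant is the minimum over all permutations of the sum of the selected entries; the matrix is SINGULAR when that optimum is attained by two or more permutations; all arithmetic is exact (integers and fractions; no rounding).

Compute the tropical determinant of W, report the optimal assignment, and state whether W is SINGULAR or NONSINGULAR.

σ = (0, 1, 2): 4 + (-9) + 9 = 4
σ = (0, 2, 1): 4 + 10 + 17 = 31
σ = (1, 0, 2): (-5) + 0 + 9 = 4
σ = (1, 2, 0): (-5) + 10 + 18 = 23
σ = (2, 0, 1): 21 + 0 + 17 = 38
σ = (2, 1, 0): 21 + (-9) + 18 = 30
Optimal value attained by: σ = (0, 1, 2).
Answer: det⊕(W) = 4; verdict: SINGULAR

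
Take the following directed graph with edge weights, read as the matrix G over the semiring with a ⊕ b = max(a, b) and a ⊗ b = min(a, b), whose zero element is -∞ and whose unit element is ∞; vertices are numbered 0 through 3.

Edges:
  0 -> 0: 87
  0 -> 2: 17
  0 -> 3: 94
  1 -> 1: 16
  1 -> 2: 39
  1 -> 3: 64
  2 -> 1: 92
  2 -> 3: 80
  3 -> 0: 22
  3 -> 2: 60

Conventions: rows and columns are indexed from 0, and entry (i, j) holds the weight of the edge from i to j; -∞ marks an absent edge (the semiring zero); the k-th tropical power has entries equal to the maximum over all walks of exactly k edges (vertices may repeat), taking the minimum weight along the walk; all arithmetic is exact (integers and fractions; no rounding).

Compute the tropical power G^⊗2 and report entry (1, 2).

G^⊗2:
  [87, 17, 60, 87]
  [22, 39, 60, 39]
  [22, 16, 60, 64]
  [22, 60, 17, 60]
Key observation: the optimum is the walk 1->3->2, with weight 64 min 60 = 60.
Optimal value attained by: walk 1->3->2.
Answer: (G^⊗2)[1][2] = 60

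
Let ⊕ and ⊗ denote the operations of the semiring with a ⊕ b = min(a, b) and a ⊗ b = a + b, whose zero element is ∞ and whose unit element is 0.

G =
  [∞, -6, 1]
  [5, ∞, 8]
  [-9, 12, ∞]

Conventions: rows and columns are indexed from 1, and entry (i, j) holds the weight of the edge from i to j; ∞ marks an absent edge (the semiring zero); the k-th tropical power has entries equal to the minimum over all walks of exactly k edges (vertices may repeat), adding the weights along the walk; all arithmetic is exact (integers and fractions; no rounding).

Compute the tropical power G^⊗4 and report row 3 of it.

G^⊗2:
  [-8, 13, 2]
  [-1, -1, 6]
  [17, -15, -8]
G^⊗3:
  [-7, -14, -7]
  [-3, -7, 0]
  [-17, 4, -7]
G^⊗4:
  [-16, -13, -6]
  [-9, -9, -2]
  [-16, -23, -16]
Answer: row 3 of G^⊗4 = [-16, -23, -16]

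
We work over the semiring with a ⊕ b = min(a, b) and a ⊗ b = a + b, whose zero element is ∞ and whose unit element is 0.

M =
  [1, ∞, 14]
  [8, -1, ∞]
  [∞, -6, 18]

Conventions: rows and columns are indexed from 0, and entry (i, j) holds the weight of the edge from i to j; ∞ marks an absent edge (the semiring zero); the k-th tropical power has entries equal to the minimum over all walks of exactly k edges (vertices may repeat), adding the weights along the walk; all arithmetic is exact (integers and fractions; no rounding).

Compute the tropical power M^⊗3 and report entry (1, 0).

M^⊗2:
  [2, 8, 15]
  [7, -2, 22]
  [2, -7, 36]
M^⊗3:
  [3, 7, 16]
  [6, -3, 21]
  [1, -8, 16]
Key observation: the optimum is the walk 1->1->1->0, with weight (-1) + (-1) + 8 = 6.
Optimal value attained by: walk 1->1->1->0.
Answer: (M^⊗3)[1][0] = 6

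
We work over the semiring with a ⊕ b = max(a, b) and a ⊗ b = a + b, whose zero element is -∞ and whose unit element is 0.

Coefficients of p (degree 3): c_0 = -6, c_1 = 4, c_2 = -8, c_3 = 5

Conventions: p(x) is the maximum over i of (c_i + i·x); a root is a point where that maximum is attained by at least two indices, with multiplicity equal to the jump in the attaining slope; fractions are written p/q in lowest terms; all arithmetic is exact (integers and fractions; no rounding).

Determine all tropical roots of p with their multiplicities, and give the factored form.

hull edge (i=0, c=-6) to (i=1, c=4): slope 10, span 1
hull edge (i=1, c=4) to (i=3, c=5): slope 1/2, span 2
Factored form: p(x) = 5 ⊗ (x ⊕ (-10)) ⊗ (x ⊕ (-1/2)) ⊗ (x ⊕ (-1/2))
Answer: roots = -10 (mult 1), -1/2 (mult 2)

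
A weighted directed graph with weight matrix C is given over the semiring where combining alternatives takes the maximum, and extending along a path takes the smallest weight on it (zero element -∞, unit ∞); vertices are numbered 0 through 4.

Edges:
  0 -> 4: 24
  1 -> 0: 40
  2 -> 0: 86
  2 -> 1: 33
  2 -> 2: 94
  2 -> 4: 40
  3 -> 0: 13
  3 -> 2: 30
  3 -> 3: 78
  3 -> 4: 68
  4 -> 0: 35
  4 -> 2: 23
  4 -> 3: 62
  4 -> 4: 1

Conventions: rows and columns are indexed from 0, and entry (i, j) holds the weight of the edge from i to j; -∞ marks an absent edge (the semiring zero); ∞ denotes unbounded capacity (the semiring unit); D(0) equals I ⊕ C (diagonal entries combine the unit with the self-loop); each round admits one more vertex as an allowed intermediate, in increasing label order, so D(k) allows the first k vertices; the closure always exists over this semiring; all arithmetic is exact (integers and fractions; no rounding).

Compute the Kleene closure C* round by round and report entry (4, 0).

D(0):
  [∞, -∞, -∞, -∞, 24]
  [40, ∞, -∞, -∞, -∞]
  [86, 33, ∞, -∞, 40]
  [13, -∞, 30, ∞, 68]
  [35, -∞, 23, 62, ∞]
D(1):
  [∞, -∞, -∞, -∞, 24]
  [40, ∞, -∞, -∞, 24]
  [86, 33, ∞, -∞, 40]
  [13, -∞, 30, ∞, 68]
  [35, -∞, 23, 62, ∞]
D(2):
  [∞, -∞, -∞, -∞, 24]
  [40, ∞, -∞, -∞, 24]
  [86, 33, ∞, -∞, 40]
  [13, -∞, 30, ∞, 68]
  [35, -∞, 23, 62, ∞]
D(3):
  [∞, -∞, -∞, -∞, 24]
  [40, ∞, -∞, -∞, 24]
  [86, 33, ∞, -∞, 40]
  [30, 30, 30, ∞, 68]
  [35, 23, 23, 62, ∞]
D(4):
  [∞, -∞, -∞, -∞, 24]
  [40, ∞, -∞, -∞, 24]
  [86, 33, ∞, -∞, 40]
  [30, 30, 30, ∞, 68]
  [35, 30, 30, 62, ∞]
D(5):
  [∞, 24, 24, 24, 24]
  [40, ∞, 24, 24, 24]
  [86, 33, ∞, 40, 40]
  [35, 30, 30, ∞, 68]
  [35, 30, 30, 62, ∞]
Answer: C*[4][0] = 35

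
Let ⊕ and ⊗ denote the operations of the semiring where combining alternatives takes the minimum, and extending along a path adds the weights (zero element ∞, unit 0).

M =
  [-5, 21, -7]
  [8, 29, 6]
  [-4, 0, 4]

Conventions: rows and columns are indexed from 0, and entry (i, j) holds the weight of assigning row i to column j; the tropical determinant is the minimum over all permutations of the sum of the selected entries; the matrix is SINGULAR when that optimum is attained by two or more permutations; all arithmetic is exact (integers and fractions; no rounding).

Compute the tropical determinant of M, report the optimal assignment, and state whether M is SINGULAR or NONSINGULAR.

σ = (0, 1, 2): (-5) + 29 + 4 = 28
σ = (0, 2, 1): (-5) + 6 + 0 = 1
σ = (1, 0, 2): 21 + 8 + 4 = 33
σ = (1, 2, 0): 21 + 6 + (-4) = 23
σ = (2, 0, 1): (-7) + 8 + 0 = 1
σ = (2, 1, 0): (-7) + 29 + (-4) = 18
Optimal value attained by: σ = (0, 2, 1).
Answer: det⊕(M) = 1; verdict: SINGULAR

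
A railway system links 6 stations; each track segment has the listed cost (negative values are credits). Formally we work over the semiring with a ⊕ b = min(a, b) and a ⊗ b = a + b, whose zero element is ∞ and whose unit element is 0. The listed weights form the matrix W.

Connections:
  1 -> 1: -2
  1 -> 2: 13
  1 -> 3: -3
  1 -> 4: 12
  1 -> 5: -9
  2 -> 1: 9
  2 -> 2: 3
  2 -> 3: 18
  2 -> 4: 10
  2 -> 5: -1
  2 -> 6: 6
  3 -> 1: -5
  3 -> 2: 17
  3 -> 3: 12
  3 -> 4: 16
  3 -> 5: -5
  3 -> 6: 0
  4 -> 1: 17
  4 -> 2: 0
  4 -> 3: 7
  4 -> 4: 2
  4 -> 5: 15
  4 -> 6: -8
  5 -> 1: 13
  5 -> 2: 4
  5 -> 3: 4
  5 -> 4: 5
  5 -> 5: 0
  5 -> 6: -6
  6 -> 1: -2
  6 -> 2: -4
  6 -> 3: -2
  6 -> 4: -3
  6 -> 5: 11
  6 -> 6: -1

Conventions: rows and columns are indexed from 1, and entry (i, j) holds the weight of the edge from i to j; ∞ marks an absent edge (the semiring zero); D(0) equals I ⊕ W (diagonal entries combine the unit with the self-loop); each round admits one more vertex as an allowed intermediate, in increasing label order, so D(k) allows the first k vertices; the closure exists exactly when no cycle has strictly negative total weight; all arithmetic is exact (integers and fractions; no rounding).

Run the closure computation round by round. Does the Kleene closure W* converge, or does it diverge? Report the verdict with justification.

Detection: at round 0, diagonal entry (1, 1) turns strictly negative.
Key observation: the cycle 1->1 has total weight (-2), which is strictly negative.
Answer: DIVERGES — negative cycle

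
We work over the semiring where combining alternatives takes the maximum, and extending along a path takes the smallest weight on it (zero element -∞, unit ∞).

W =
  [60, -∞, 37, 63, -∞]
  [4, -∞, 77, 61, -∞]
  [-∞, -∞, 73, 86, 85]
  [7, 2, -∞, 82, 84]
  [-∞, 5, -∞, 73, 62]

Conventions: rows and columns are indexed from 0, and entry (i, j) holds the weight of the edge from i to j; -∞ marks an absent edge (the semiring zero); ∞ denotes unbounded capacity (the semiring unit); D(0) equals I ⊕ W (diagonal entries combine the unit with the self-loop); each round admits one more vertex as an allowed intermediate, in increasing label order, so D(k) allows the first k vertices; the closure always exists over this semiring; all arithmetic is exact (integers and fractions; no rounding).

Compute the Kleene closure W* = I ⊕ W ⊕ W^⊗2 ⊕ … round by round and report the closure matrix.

D(0):
  [∞, -∞, 37, 63, -∞]
  [4, ∞, 77, 61, -∞]
  [-∞, -∞, ∞, 86, 85]
  [7, 2, -∞, ∞, 84]
  [-∞, 5, -∞, 73, ∞]
D(1):
  [∞, -∞, 37, 63, -∞]
  [4, ∞, 77, 61, -∞]
  [-∞, -∞, ∞, 86, 85]
  [7, 2, 7, ∞, 84]
  [-∞, 5, -∞, 73, ∞]
D(2):
  [∞, -∞, 37, 63, -∞]
  [4, ∞, 77, 61, -∞]
  [-∞, -∞, ∞, 86, 85]
  [7, 2, 7, ∞, 84]
  [4, 5, 5, 73, ∞]
D(3):
  [∞, -∞, 37, 63, 37]
  [4, ∞, 77, 77, 77]
  [-∞, -∞, ∞, 86, 85]
  [7, 2, 7, ∞, 84]
  [4, 5, 5, 73, ∞]
D(4):
  [∞, 2, 37, 63, 63]
  [7, ∞, 77, 77, 77]
  [7, 2, ∞, 86, 85]
  [7, 2, 7, ∞, 84]
  [7, 5, 7, 73, ∞]
D(5):
  [∞, 5, 37, 63, 63]
  [7, ∞, 77, 77, 77]
  [7, 5, ∞, 86, 85]
  [7, 5, 7, ∞, 84]
  [7, 5, 7, 73, ∞]
Answer: W* = [[∞, 5, 37, 63, 63], [7, ∞, 77, 77, 77], [7, 5, ∞, 86, 85], [7, 5, 7, ∞, 84], [7, 5, 7, 73, ∞]]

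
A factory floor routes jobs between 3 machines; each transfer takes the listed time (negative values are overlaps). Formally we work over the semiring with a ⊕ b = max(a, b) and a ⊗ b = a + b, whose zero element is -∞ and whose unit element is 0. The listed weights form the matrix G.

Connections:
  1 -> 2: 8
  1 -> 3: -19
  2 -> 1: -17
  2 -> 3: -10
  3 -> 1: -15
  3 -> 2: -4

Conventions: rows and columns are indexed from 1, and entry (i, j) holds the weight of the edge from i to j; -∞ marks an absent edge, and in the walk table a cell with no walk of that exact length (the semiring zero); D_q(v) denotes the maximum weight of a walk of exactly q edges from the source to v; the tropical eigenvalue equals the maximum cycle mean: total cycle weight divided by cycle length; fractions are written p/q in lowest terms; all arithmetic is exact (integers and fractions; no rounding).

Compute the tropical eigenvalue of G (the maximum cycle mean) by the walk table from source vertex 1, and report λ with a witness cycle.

q=0: [0, -∞, -∞]
q=1: [-∞, 8, -19]
q=2: [-9, -23, -2]
q=3: [-17, -1, -28]
Optimal cycle mean attained by: cycle 1->2->1, total 8 + (-17), length 2.
Answer: λ = -9/2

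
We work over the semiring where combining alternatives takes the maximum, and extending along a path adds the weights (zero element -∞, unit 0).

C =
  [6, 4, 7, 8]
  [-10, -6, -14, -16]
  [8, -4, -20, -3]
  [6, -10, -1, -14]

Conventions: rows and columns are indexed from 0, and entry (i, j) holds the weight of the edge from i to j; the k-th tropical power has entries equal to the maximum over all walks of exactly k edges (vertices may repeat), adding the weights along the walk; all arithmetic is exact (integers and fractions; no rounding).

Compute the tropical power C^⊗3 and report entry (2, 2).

C^⊗2:
  [15, 10, 13, 14]
  [-4, -6, -3, -2]
  [14, 12, 15, 16]
  [12, 10, 13, 14]
C^⊗3:
  [21, 19, 22, 23]
  [5, 0, 3, 4]
  [23, 18, 21, 22]
  [21, 16, 19, 20]
Key observation: the optimum is the walk 2->0->0->2, with weight 8 + 6 + 7 = 21.
Optimal value attained by: walk 2->0->0->2.
Answer: (C^⊗3)[2][2] = 21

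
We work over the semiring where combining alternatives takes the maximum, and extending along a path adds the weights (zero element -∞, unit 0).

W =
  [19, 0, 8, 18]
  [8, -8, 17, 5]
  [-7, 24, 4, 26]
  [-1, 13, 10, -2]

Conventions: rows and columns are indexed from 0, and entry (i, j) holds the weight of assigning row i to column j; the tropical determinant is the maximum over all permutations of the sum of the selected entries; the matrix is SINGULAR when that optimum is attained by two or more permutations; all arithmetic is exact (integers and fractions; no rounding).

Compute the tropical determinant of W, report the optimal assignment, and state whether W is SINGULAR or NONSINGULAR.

σ = (0, 1, 2, 3): 19 + (-8) + 4 + (-2) = 13
σ = (0, 1, 3, 2): 19 + (-8) + 26 + 10 = 47
σ = (0, 2, 1, 3): 19 + 17 + 24 + (-2) = 58
σ = (0, 2, 3, 1): 19 + 17 + 26 + 13 = 75
σ = (0, 3, 1, 2): 19 + 5 + 24 + 10 = 58
σ = (0, 3, 2, 1): 19 + 5 + 4 + 13 = 41
σ = (1, 0, 2, 3): 0 + 8 + 4 + (-2) = 10
σ = (1, 0, 3, 2): 0 + 8 + 26 + 10 = 44
σ = (1, 2, 0, 3): 0 + 17 + (-7) + (-2) = 8
σ = (1, 2, 3, 0): 0 + 17 + 26 + (-1) = 42
σ = (1, 3, 0, 2): 0 + 5 + (-7) + 10 = 8
σ = (1, 3, 2, 0): 0 + 5 + 4 + (-1) = 8
σ = (2, 0, 1, 3): 8 + 8 + 24 + (-2) = 38
σ = (2, 0, 3, 1): 8 + 8 + 26 + 13 = 55
σ = (2, 1, 0, 3): 8 + (-8) + (-7) + (-2) = -9
σ = (2, 1, 3, 0): 8 + (-8) + 26 + (-1) = 25
σ = (2, 3, 0, 1): 8 + 5 + (-7) + 13 = 19
σ = (2, 3, 1, 0): 8 + 5 + 24 + (-1) = 36
σ = (3, 0, 1, 2): 18 + 8 + 24 + 10 = 60
σ = (3, 0, 2, 1): 18 + 8 + 4 + 13 = 43
σ = (3, 1, 0, 2): 18 + (-8) + (-7) + 10 = 13
σ = (3, 1, 2, 0): 18 + (-8) + 4 + (-1) = 13
σ = (3, 2, 0, 1): 18 + 17 + (-7) + 13 = 41
σ = (3, 2, 1, 0): 18 + 17 + 24 + (-1) = 58
Optimal value attained by: σ = (0, 2, 3, 1).
Answer: det⊕(W) = 75; verdict: NONSINGULAR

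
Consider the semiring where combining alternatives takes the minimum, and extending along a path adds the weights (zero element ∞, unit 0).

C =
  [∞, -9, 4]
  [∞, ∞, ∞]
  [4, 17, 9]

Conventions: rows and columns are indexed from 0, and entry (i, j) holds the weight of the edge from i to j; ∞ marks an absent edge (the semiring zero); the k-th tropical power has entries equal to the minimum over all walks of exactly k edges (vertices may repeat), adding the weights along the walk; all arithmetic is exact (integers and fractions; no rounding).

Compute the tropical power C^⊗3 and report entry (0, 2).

C^⊗2:
  [8, 21, 13]
  [∞, ∞, ∞]
  [13, -5, 8]
C^⊗3:
  [17, -1, 12]
  [∞, ∞, ∞]
  [12, 4, 17]
Key observation: the optimum is the walk 0->2->0->2, with weight 4 + 4 + 4 = 12.
Optimal value attained by: walk 0->2->0->2.
Answer: (C^⊗3)[0][2] = 12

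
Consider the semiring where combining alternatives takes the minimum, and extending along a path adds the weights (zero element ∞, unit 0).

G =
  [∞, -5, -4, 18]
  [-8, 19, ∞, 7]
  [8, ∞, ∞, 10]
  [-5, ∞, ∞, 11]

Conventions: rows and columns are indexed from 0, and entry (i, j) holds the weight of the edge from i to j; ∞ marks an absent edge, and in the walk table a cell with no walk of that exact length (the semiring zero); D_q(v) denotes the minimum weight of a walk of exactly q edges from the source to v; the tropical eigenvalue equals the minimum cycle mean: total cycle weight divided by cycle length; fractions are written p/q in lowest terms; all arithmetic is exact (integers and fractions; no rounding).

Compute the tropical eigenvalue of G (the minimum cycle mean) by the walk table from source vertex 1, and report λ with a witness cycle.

q=0: [∞, 0, ∞, ∞]
q=1: [-8, 19, ∞, 7]
q=2: [2, -13, -12, 10]
q=3: [-21, -3, -2, -6]
q=4: [-11, -26, -25, -3]
Optimal cycle mean attained by: cycle 0->1->0, total (-5) + (-8), length 2.
Answer: λ = -13/2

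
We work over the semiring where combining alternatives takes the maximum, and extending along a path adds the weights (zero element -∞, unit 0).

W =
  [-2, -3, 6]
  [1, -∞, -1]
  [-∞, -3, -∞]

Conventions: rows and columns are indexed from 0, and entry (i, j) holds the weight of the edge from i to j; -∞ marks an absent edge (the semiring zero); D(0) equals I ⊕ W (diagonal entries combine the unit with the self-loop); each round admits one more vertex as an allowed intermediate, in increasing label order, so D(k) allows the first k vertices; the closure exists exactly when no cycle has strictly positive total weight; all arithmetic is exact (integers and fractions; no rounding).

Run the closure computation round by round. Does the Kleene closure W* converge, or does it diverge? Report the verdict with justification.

D(0):
  [0, -3, 6]
  [1, 0, -1]
  [-∞, -3, 0]
D(1):
  [0, -3, 6]
  [1, 0, 7]
  [-∞, -3, 0]
Detection: at round 2, diagonal entry (2, 2) turns strictly positive.
Key observation: the cycle 2->1->0->2 has total weight (-3) + 1 + 6, which is strictly positive.
Answer: DIVERGES — positive cycle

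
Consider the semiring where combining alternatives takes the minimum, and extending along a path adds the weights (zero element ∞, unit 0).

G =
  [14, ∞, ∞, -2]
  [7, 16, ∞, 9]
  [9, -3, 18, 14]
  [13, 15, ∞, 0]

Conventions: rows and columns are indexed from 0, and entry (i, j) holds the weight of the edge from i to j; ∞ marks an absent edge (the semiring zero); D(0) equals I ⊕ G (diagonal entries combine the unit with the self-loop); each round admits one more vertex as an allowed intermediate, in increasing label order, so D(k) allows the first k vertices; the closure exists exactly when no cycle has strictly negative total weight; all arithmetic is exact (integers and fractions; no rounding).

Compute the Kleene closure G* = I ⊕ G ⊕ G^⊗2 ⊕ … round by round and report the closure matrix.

D(0):
  [0, ∞, ∞, -2]
  [7, 0, ∞, 9]
  [9, -3, 0, 14]
  [13, 15, ∞, 0]
D(1):
  [0, ∞, ∞, -2]
  [7, 0, ∞, 5]
  [9, -3, 0, 7]
  [13, 15, ∞, 0]
D(2):
  [0, ∞, ∞, -2]
  [7, 0, ∞, 5]
  [4, -3, 0, 2]
  [13, 15, ∞, 0]
D(3):
  [0, ∞, ∞, -2]
  [7, 0, ∞, 5]
  [4, -3, 0, 2]
  [13, 15, ∞, 0]
D(4):
  [0, 13, ∞, -2]
  [7, 0, ∞, 5]
  [4, -3, 0, 2]
  [13, 15, ∞, 0]
Answer: G* = [[0, 13, ∞, -2], [7, 0, ∞, 5], [4, -3, 0, 2], [13, 15, ∞, 0]]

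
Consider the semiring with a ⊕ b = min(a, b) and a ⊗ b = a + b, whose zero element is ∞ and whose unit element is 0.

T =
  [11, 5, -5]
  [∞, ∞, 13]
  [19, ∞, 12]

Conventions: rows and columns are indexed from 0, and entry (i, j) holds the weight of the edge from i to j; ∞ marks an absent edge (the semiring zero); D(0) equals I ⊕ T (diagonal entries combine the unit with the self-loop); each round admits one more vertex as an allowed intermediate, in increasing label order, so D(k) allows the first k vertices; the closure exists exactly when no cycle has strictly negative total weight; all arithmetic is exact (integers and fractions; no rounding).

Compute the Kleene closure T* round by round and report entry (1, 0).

D(0):
  [0, 5, -5]
  [∞, 0, 13]
  [19, ∞, 0]
D(1):
  [0, 5, -5]
  [∞, 0, 13]
  [19, 24, 0]
D(2):
  [0, 5, -5]
  [∞, 0, 13]
  [19, 24, 0]
D(3):
  [0, 5, -5]
  [32, 0, 13]
  [19, 24, 0]
Answer: T*[1][0] = 32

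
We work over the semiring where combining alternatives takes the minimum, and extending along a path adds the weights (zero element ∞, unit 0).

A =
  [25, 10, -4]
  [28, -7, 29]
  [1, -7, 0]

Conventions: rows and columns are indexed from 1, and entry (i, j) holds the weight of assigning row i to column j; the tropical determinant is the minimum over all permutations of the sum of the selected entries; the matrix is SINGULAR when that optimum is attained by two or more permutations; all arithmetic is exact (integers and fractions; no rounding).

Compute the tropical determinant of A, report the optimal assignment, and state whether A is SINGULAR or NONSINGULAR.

σ = (1, 2, 3): 25 + (-7) + 0 = 18
σ = (1, 3, 2): 25 + 29 + (-7) = 47
σ = (2, 1, 3): 10 + 28 + 0 = 38
σ = (2, 3, 1): 10 + 29 + 1 = 40
σ = (3, 1, 2): (-4) + 28 + (-7) = 17
σ = (3, 2, 1): (-4) + (-7) + 1 = -10
Optimal value attained by: σ = (3, 2, 1).
Answer: det⊕(A) = -10; verdict: NONSINGULAR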